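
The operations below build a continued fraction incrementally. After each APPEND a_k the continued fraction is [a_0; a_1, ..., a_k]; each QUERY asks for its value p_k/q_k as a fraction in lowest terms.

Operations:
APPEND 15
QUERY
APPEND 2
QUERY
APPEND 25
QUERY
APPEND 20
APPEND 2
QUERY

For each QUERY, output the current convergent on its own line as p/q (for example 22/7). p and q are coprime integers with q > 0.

15/1
31/2
790/51
32452/2095

APPEND 15: p_0 = 15·1 + 0 = 15, q_0 = 15·0 + 1 = 1 → 15/1
APPEND 2: p_1 = 2·15 + 1 = 31, q_1 = 2·1 + 0 = 2 → 31/2
APPEND 25: p_2 = 25·31 + 15 = 790, q_2 = 25·2 + 1 = 51 → 790/51
APPEND 20: p_3 = 20·790 + 31 = 15831, q_3 = 20·51 + 2 = 1022 → 15831/1022
APPEND 2: p_4 = 2·15831 + 790 = 32452, q_4 = 2·1022 + 51 = 2095 → 32452/2095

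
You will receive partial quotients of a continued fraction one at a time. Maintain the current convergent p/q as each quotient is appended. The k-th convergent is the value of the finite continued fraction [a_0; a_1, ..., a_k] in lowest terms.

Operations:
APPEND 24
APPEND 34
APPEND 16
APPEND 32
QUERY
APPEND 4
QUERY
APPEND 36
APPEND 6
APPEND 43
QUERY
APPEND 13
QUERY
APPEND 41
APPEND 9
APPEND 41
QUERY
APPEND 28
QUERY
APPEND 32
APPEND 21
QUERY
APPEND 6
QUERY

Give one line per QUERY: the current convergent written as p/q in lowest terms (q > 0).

APPEND 24: p_0 = 24·1 + 0 = 24, q_0 = 24·0 + 1 = 1 → 24/1
APPEND 34: p_1 = 34·24 + 1 = 817, q_1 = 34·1 + 0 = 34 → 817/34
APPEND 16: p_2 = 16·817 + 24 = 13096, q_2 = 16·34 + 1 = 545 → 13096/545
APPEND 32: p_3 = 32·13096 + 817 = 419889, q_3 = 32·545 + 34 = 17474 → 419889/17474
APPEND 4: p_4 = 4·419889 + 13096 = 1692652, q_4 = 4·17474 + 545 = 70441 → 1692652/70441
APPEND 36: p_5 = 36·1692652 + 419889 = 61355361, q_5 = 36·70441 + 17474 = 2553350 → 61355361/2553350
APPEND 6: p_6 = 6·61355361 + 1692652 = 369824818, q_6 = 6·2553350 + 70441 = 15390541 → 369824818/15390541
APPEND 43: p_7 = 43·369824818 + 61355361 = 15963822535, q_7 = 43·15390541 + 2553350 = 664346613 → 15963822535/664346613
APPEND 13: p_8 = 13·15963822535 + 369824818 = 207899517773, q_8 = 13·664346613 + 15390541 = 8651896510 → 207899517773/8651896510
APPEND 41: p_9 = 41·207899517773 + 15963822535 = 8539844051228, q_9 = 41·8651896510 + 664346613 = 355392103523 → 8539844051228/355392103523
APPEND 9: p_10 = 9·8539844051228 + 207899517773 = 77066495978825, q_10 = 9·355392103523 + 8651896510 = 3207180828217 → 77066495978825/3207180828217
APPEND 41: p_11 = 41·77066495978825 + 8539844051228 = 3168266179183053, q_11 = 41·3207180828217 + 355392103523 = 131849806060420 → 3168266179183053/131849806060420
APPEND 28: p_12 = 28·3168266179183053 + 77066495978825 = 88788519513104309, q_12 = 28·131849806060420 + 3207180828217 = 3695001750519977 → 88788519513104309/3695001750519977
APPEND 32: p_13 = 32·88788519513104309 + 3168266179183053 = 2844400890598520941, q_13 = 32·3695001750519977 + 131849806060420 = 118371905822699684 → 2844400890598520941/118371905822699684
APPEND 21: p_14 = 21·2844400890598520941 + 88788519513104309 = 59821207222082044070, q_14 = 21·118371905822699684 + 3695001750519977 = 2489505024027213341 → 59821207222082044070/2489505024027213341
APPEND 6: p_15 = 6·59821207222082044070 + 2844400890598520941 = 361771644223090785361, q_15 = 6·2489505024027213341 + 118371905822699684 = 15055402049985979730 → 361771644223090785361/15055402049985979730

419889/17474
1692652/70441
15963822535/664346613
207899517773/8651896510
3168266179183053/131849806060420
88788519513104309/3695001750519977
59821207222082044070/2489505024027213341
361771644223090785361/15055402049985979730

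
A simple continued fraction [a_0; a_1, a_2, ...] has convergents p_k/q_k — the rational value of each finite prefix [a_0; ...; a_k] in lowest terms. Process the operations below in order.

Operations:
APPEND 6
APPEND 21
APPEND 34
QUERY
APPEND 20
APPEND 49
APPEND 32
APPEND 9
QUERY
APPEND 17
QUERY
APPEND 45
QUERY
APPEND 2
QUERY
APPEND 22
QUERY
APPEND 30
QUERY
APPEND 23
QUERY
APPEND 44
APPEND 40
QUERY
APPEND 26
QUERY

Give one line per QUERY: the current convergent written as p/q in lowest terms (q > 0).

APPEND 6: p_0 = 6·1 + 0 = 6, q_0 = 6·0 + 1 = 1 → 6/1
APPEND 21: p_1 = 21·6 + 1 = 127, q_1 = 21·1 + 0 = 21 → 127/21
APPEND 34: p_2 = 34·127 + 6 = 4324, q_2 = 34·21 + 1 = 715 → 4324/715
APPEND 20: p_3 = 20·4324 + 127 = 86607, q_3 = 20·715 + 21 = 14321 → 86607/14321
APPEND 49: p_4 = 49·86607 + 4324 = 4248067, q_4 = 49·14321 + 715 = 702444 → 4248067/702444
APPEND 32: p_5 = 32·4248067 + 86607 = 136024751, q_5 = 32·702444 + 14321 = 22492529 → 136024751/22492529
APPEND 9: p_6 = 9·136024751 + 4248067 = 1228470826, q_6 = 9·22492529 + 702444 = 203135205 → 1228470826/203135205
APPEND 17: p_7 = 17·1228470826 + 136024751 = 21020028793, q_7 = 17·203135205 + 22492529 = 3475791014 → 21020028793/3475791014
APPEND 45: p_8 = 45·21020028793 + 1228470826 = 947129766511, q_8 = 45·3475791014 + 203135205 = 156613730835 → 947129766511/156613730835
APPEND 2: p_9 = 2·947129766511 + 21020028793 = 1915279561815, q_9 = 2·156613730835 + 3475791014 = 316703252684 → 1915279561815/316703252684
APPEND 22: p_10 = 22·1915279561815 + 947129766511 = 43083280126441, q_10 = 22·316703252684 + 156613730835 = 7124085289883 → 43083280126441/7124085289883
APPEND 30: p_11 = 30·43083280126441 + 1915279561815 = 1294413683355045, q_11 = 30·7124085289883 + 316703252684 = 214039261949174 → 1294413683355045/214039261949174
APPEND 23: p_12 = 23·1294413683355045 + 43083280126441 = 29814597997292476, q_12 = 23·214039261949174 + 7124085289883 = 4930027110120885 → 29814597997292476/4930027110120885
APPEND 44: p_13 = 44·29814597997292476 + 1294413683355045 = 1313136725564223989, q_13 = 44·4930027110120885 + 214039261949174 = 217135232107268114 → 1313136725564223989/217135232107268114
APPEND 40: p_14 = 40·1313136725564223989 + 29814597997292476 = 52555283620566252036, q_14 = 40·217135232107268114 + 4930027110120885 = 8690339311400845445 → 52555283620566252036/8690339311400845445
APPEND 26: p_15 = 26·52555283620566252036 + 1313136725564223989 = 1367750510860286776925, q_15 = 26·8690339311400845445 + 217135232107268114 = 226165957328529249684 → 1367750510860286776925/226165957328529249684

4324/715
1228470826/203135205
21020028793/3475791014
947129766511/156613730835
1915279561815/316703252684
43083280126441/7124085289883
1294413683355045/214039261949174
29814597997292476/4930027110120885
52555283620566252036/8690339311400845445
1367750510860286776925/226165957328529249684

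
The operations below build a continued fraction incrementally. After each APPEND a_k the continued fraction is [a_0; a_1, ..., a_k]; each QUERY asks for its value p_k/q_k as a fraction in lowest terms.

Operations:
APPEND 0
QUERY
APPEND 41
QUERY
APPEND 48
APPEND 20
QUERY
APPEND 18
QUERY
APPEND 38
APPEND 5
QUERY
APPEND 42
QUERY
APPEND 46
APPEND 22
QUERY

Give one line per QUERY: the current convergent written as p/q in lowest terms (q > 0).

APPEND 0: p_0 = 0·1 + 0 = 0, q_0 = 0·0 + 1 = 1 → 0/1
APPEND 41: p_1 = 41·0 + 1 = 1, q_1 = 41·1 + 0 = 41 → 1/41
APPEND 48: p_2 = 48·1 + 0 = 48, q_2 = 48·41 + 1 = 1969 → 48/1969
APPEND 20: p_3 = 20·48 + 1 = 961, q_3 = 20·1969 + 41 = 39421 → 961/39421
APPEND 18: p_4 = 18·961 + 48 = 17346, q_4 = 18·39421 + 1969 = 711547 → 17346/711547
APPEND 38: p_5 = 38·17346 + 961 = 660109, q_5 = 38·711547 + 39421 = 27078207 → 660109/27078207
APPEND 5: p_6 = 5·660109 + 17346 = 3317891, q_6 = 5·27078207 + 711547 = 136102582 → 3317891/136102582
APPEND 42: p_7 = 42·3317891 + 660109 = 140011531, q_7 = 42·136102582 + 27078207 = 5743386651 → 140011531/5743386651
APPEND 46: p_8 = 46·140011531 + 3317891 = 6443848317, q_8 = 46·5743386651 + 136102582 = 264331888528 → 6443848317/264331888528
APPEND 22: p_9 = 22·6443848317 + 140011531 = 141904674505, q_9 = 22·264331888528 + 5743386651 = 5821044934267 → 141904674505/5821044934267

0/1
1/41
961/39421
17346/711547
3317891/136102582
140011531/5743386651
141904674505/5821044934267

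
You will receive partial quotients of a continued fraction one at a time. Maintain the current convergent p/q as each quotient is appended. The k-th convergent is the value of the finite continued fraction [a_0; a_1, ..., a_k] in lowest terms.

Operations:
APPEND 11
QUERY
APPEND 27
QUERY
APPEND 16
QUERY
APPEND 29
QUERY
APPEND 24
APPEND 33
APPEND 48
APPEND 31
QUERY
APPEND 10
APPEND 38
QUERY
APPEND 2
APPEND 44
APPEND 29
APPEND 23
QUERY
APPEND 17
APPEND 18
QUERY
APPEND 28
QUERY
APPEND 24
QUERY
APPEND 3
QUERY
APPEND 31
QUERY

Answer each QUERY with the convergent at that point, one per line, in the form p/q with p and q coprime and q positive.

11/1
298/27
4779/433
138889/12584
164335244041/14889550008
62813035979607/5691158009534
3785745055034043441/343006399165384387
1165182057059632124247/105571002789184350727
32689619615003288261183/2961834077896607318486
785716052817138550392639/71189588872307759994391
2389837778066418939439100/216530600694819887301659
74870687172876125673004739/6783638210411724266345820

APPEND 11: p_0 = 11·1 + 0 = 11, q_0 = 11·0 + 1 = 1 → 11/1
APPEND 27: p_1 = 27·11 + 1 = 298, q_1 = 27·1 + 0 = 27 → 298/27
APPEND 16: p_2 = 16·298 + 11 = 4779, q_2 = 16·27 + 1 = 433 → 4779/433
APPEND 29: p_3 = 29·4779 + 298 = 138889, q_3 = 29·433 + 27 = 12584 → 138889/12584
APPEND 24: p_4 = 24·138889 + 4779 = 3338115, q_4 = 24·12584 + 433 = 302449 → 3338115/302449
APPEND 33: p_5 = 33·3338115 + 138889 = 110296684, q_5 = 33·302449 + 12584 = 9993401 → 110296684/9993401
APPEND 48: p_6 = 48·110296684 + 3338115 = 5297578947, q_6 = 48·9993401 + 302449 = 479985697 → 5297578947/479985697
APPEND 31: p_7 = 31·5297578947 + 110296684 = 164335244041, q_7 = 31·479985697 + 9993401 = 14889550008 → 164335244041/14889550008
APPEND 10: p_8 = 10·164335244041 + 5297578947 = 1648650019357, q_8 = 10·14889550008 + 479985697 = 149375485777 → 1648650019357/149375485777
APPEND 38: p_9 = 38·1648650019357 + 164335244041 = 62813035979607, q_9 = 38·149375485777 + 14889550008 = 5691158009534 → 62813035979607/5691158009534
APPEND 2: p_10 = 2·62813035979607 + 1648650019357 = 127274721978571, q_10 = 2·5691158009534 + 149375485777 = 11531691504845 → 127274721978571/11531691504845
APPEND 44: p_11 = 44·127274721978571 + 62813035979607 = 5662900803036731, q_11 = 44·11531691504845 + 5691158009534 = 513085584222714 → 5662900803036731/513085584222714
APPEND 29: p_12 = 29·5662900803036731 + 127274721978571 = 164351398010043770, q_12 = 29·513085584222714 + 11531691504845 = 14891013633963551 → 164351398010043770/14891013633963551
APPEND 23: p_13 = 23·164351398010043770 + 5662900803036731 = 3785745055034043441, q_13 = 23·14891013633963551 + 513085584222714 = 343006399165384387 → 3785745055034043441/343006399165384387
APPEND 17: p_14 = 17·3785745055034043441 + 164351398010043770 = 64522017333588782267, q_14 = 17·343006399165384387 + 14891013633963551 = 5845999799445498130 → 64522017333588782267/5845999799445498130
APPEND 18: p_15 = 18·64522017333588782267 + 3785745055034043441 = 1165182057059632124247, q_15 = 18·5845999799445498130 + 343006399165384387 = 105571002789184350727 → 1165182057059632124247/105571002789184350727
APPEND 28: p_16 = 28·1165182057059632124247 + 64522017333588782267 = 32689619615003288261183, q_16 = 28·105571002789184350727 + 5845999799445498130 = 2961834077896607318486 → 32689619615003288261183/2961834077896607318486
APPEND 24: p_17 = 24·32689619615003288261183 + 1165182057059632124247 = 785716052817138550392639, q_17 = 24·2961834077896607318486 + 105571002789184350727 = 71189588872307759994391 → 785716052817138550392639/71189588872307759994391
APPEND 3: p_18 = 3·785716052817138550392639 + 32689619615003288261183 = 2389837778066418939439100, q_18 = 3·71189588872307759994391 + 2961834077896607318486 = 216530600694819887301659 → 2389837778066418939439100/216530600694819887301659
APPEND 31: p_19 = 31·2389837778066418939439100 + 785716052817138550392639 = 74870687172876125673004739, q_19 = 31·216530600694819887301659 + 71189588872307759994391 = 6783638210411724266345820 → 74870687172876125673004739/6783638210411724266345820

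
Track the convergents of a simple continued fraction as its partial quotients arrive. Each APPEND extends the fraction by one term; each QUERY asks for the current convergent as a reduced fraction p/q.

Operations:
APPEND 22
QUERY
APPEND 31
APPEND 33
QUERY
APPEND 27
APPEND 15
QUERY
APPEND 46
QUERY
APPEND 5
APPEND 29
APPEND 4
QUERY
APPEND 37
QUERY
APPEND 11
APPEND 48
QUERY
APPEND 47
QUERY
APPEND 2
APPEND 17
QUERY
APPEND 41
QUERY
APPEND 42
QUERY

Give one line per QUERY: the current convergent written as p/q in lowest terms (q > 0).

APPEND 22: p_0 = 22·1 + 0 = 22, q_0 = 22·0 + 1 = 1 → 22/1
APPEND 31: p_1 = 31·22 + 1 = 683, q_1 = 31·1 + 0 = 31 → 683/31
APPEND 33: p_2 = 33·683 + 22 = 22561, q_2 = 33·31 + 1 = 1024 → 22561/1024
APPEND 27: p_3 = 27·22561 + 683 = 609830, q_3 = 27·1024 + 31 = 27679 → 609830/27679
APPEND 15: p_4 = 15·609830 + 22561 = 9170011, q_4 = 15·27679 + 1024 = 416209 → 9170011/416209
APPEND 46: p_5 = 46·9170011 + 609830 = 422430336, q_5 = 46·416209 + 27679 = 19173293 → 422430336/19173293
APPEND 5: p_6 = 5·422430336 + 9170011 = 2121321691, q_6 = 5·19173293 + 416209 = 96282674 → 2121321691/96282674
APPEND 29: p_7 = 29·2121321691 + 422430336 = 61940759375, q_7 = 29·96282674 + 19173293 = 2811370839 → 61940759375/2811370839
APPEND 4: p_8 = 4·61940759375 + 2121321691 = 249884359191, q_8 = 4·2811370839 + 96282674 = 11341766030 → 249884359191/11341766030
APPEND 37: p_9 = 37·249884359191 + 61940759375 = 9307662049442, q_9 = 37·11341766030 + 2811370839 = 422456713949 → 9307662049442/422456713949
APPEND 11: p_10 = 11·9307662049442 + 249884359191 = 102634166903053, q_10 = 11·422456713949 + 11341766030 = 4658365619469 → 102634166903053/4658365619469
APPEND 48: p_11 = 48·102634166903053 + 9307662049442 = 4935747673395986, q_11 = 48·4658365619469 + 422456713949 = 224024006448461 → 4935747673395986/224024006448461
APPEND 47: p_12 = 47·4935747673395986 + 102634166903053 = 232082774816514395, q_12 = 47·224024006448461 + 4658365619469 = 10533786668697136 → 232082774816514395/10533786668697136
APPEND 2: p_13 = 2·232082774816514395 + 4935747673395986 = 469101297306424776, q_13 = 2·10533786668697136 + 224024006448461 = 21291597343842733 → 469101297306424776/21291597343842733
APPEND 17: p_14 = 17·469101297306424776 + 232082774816514395 = 8206804829025735587, q_14 = 17·21291597343842733 + 10533786668697136 = 372490941514023597 → 8206804829025735587/372490941514023597
APPEND 41: p_15 = 41·8206804829025735587 + 469101297306424776 = 336948099287361583843, q_15 = 41·372490941514023597 + 21291597343842733 = 15293420199418810210 → 336948099287361583843/15293420199418810210
APPEND 42: p_16 = 42·336948099287361583843 + 8206804829025735587 = 14160026974898212256993, q_16 = 42·15293420199418810210 + 372490941514023597 = 642696139317104052417 → 14160026974898212256993/642696139317104052417

22/1
22561/1024
9170011/416209
422430336/19173293
249884359191/11341766030
9307662049442/422456713949
4935747673395986/224024006448461
232082774816514395/10533786668697136
8206804829025735587/372490941514023597
336948099287361583843/15293420199418810210
14160026974898212256993/642696139317104052417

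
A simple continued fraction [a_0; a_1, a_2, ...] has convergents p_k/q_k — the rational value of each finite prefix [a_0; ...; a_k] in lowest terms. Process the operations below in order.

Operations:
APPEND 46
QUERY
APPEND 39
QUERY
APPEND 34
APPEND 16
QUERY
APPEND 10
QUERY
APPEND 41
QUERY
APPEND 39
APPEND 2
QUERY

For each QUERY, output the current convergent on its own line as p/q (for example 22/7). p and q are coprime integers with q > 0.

APPEND 46: p_0 = 46·1 + 0 = 46, q_0 = 46·0 + 1 = 1 → 46/1
APPEND 39: p_1 = 39·46 + 1 = 1795, q_1 = 39·1 + 0 = 39 → 1795/39
APPEND 34: p_2 = 34·1795 + 46 = 61076, q_2 = 34·39 + 1 = 1327 → 61076/1327
APPEND 16: p_3 = 16·61076 + 1795 = 979011, q_3 = 16·1327 + 39 = 21271 → 979011/21271
APPEND 10: p_4 = 10·979011 + 61076 = 9851186, q_4 = 10·21271 + 1327 = 214037 → 9851186/214037
APPEND 41: p_5 = 41·9851186 + 979011 = 404877637, q_5 = 41·214037 + 21271 = 8796788 → 404877637/8796788
APPEND 39: p_6 = 39·404877637 + 9851186 = 15800079029, q_6 = 39·8796788 + 214037 = 343288769 → 15800079029/343288769
APPEND 2: p_7 = 2·15800079029 + 404877637 = 32005035695, q_7 = 2·343288769 + 8796788 = 695374326 → 32005035695/695374326

46/1
1795/39
979011/21271
9851186/214037
404877637/8796788
32005035695/695374326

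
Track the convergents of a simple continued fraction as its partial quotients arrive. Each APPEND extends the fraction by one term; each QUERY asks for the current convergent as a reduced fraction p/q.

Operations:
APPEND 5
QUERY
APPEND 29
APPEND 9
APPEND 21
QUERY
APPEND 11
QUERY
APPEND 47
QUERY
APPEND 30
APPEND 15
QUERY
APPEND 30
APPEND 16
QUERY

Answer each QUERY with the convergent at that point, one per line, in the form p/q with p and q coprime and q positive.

APPEND 5: p_0 = 5·1 + 0 = 5, q_0 = 5·0 + 1 = 1 → 5/1
APPEND 29: p_1 = 29·5 + 1 = 146, q_1 = 29·1 + 0 = 29 → 146/29
APPEND 9: p_2 = 9·146 + 5 = 1319, q_2 = 9·29 + 1 = 262 → 1319/262
APPEND 21: p_3 = 21·1319 + 146 = 27845, q_3 = 21·262 + 29 = 5531 → 27845/5531
APPEND 11: p_4 = 11·27845 + 1319 = 307614, q_4 = 11·5531 + 262 = 61103 → 307614/61103
APPEND 47: p_5 = 47·307614 + 27845 = 14485703, q_5 = 47·61103 + 5531 = 2877372 → 14485703/2877372
APPEND 30: p_6 = 30·14485703 + 307614 = 434878704, q_6 = 30·2877372 + 61103 = 86382263 → 434878704/86382263
APPEND 15: p_7 = 15·434878704 + 14485703 = 6537666263, q_7 = 15·86382263 + 2877372 = 1298611317 → 6537666263/1298611317
APPEND 30: p_8 = 30·6537666263 + 434878704 = 196564866594, q_8 = 30·1298611317 + 86382263 = 39044721773 → 196564866594/39044721773
APPEND 16: p_9 = 16·196564866594 + 6537666263 = 3151575531767, q_9 = 16·39044721773 + 1298611317 = 626014159685 → 3151575531767/626014159685

5/1
27845/5531
307614/61103
14485703/2877372
6537666263/1298611317
3151575531767/626014159685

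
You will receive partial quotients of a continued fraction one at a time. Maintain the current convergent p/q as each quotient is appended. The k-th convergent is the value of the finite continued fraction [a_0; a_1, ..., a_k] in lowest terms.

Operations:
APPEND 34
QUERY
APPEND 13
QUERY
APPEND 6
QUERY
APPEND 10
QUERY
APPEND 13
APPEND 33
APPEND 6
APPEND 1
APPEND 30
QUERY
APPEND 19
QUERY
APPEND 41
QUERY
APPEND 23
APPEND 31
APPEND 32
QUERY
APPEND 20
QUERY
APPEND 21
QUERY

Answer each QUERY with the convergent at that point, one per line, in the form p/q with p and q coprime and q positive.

APPEND 34: p_0 = 34·1 + 0 = 34, q_0 = 34·0 + 1 = 1 → 34/1
APPEND 13: p_1 = 13·34 + 1 = 443, q_1 = 13·1 + 0 = 13 → 443/13
APPEND 6: p_2 = 6·443 + 34 = 2692, q_2 = 6·13 + 1 = 79 → 2692/79
APPEND 10: p_3 = 10·2692 + 443 = 27363, q_3 = 10·79 + 13 = 803 → 27363/803
APPEND 13: p_4 = 13·27363 + 2692 = 358411, q_4 = 13·803 + 79 = 10518 → 358411/10518
APPEND 33: p_5 = 33·358411 + 27363 = 11854926, q_5 = 33·10518 + 803 = 347897 → 11854926/347897
APPEND 6: p_6 = 6·11854926 + 358411 = 71487967, q_6 = 6·347897 + 10518 = 2097900 → 71487967/2097900
APPEND 1: p_7 = 1·71487967 + 11854926 = 83342893, q_7 = 1·2097900 + 347897 = 2445797 → 83342893/2445797
APPEND 30: p_8 = 30·83342893 + 71487967 = 2571774757, q_8 = 30·2445797 + 2097900 = 75471810 → 2571774757/75471810
APPEND 19: p_9 = 19·2571774757 + 83342893 = 48947063276, q_9 = 19·75471810 + 2445797 = 1436410187 → 48947063276/1436410187
APPEND 41: p_10 = 41·48947063276 + 2571774757 = 2009401369073, q_10 = 41·1436410187 + 75471810 = 58968289477 → 2009401369073/58968289477
APPEND 23: p_11 = 23·2009401369073 + 48947063276 = 46265178551955, q_11 = 23·58968289477 + 1436410187 = 1357707068158 → 46265178551955/1357707068158
APPEND 31: p_12 = 31·46265178551955 + 2009401369073 = 1436229936479678, q_12 = 31·1357707068158 + 58968289477 = 42147887402375 → 1436229936479678/42147887402375
APPEND 32: p_13 = 32·1436229936479678 + 46265178551955 = 46005623145901651, q_13 = 32·42147887402375 + 1357707068158 = 1350090103944158 → 46005623145901651/1350090103944158
APPEND 20: p_14 = 20·46005623145901651 + 1436229936479678 = 921548692854512698, q_14 = 20·1350090103944158 + 42147887402375 = 27043949966285535 → 921548692854512698/27043949966285535
APPEND 21: p_15 = 21·921548692854512698 + 46005623145901651 = 19398528173090668309, q_15 = 21·27043949966285535 + 1350090103944158 = 569273039395940393 → 19398528173090668309/569273039395940393

34/1
443/13
2692/79
27363/803
2571774757/75471810
48947063276/1436410187
2009401369073/58968289477
46005623145901651/1350090103944158
921548692854512698/27043949966285535
19398528173090668309/569273039395940393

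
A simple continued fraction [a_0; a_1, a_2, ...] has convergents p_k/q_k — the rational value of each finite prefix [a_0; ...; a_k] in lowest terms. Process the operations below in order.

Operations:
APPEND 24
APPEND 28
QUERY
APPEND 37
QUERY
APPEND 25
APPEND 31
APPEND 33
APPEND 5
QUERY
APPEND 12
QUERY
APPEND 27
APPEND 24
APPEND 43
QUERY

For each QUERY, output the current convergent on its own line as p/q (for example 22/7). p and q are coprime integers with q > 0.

673/28
24925/1037
3217321048/133856045
39247444253/1632882633
1099661600405886/45751216764707

APPEND 24: p_0 = 24·1 + 0 = 24, q_0 = 24·0 + 1 = 1 → 24/1
APPEND 28: p_1 = 28·24 + 1 = 673, q_1 = 28·1 + 0 = 28 → 673/28
APPEND 37: p_2 = 37·673 + 24 = 24925, q_2 = 37·28 + 1 = 1037 → 24925/1037
APPEND 25: p_3 = 25·24925 + 673 = 623798, q_3 = 25·1037 + 28 = 25953 → 623798/25953
APPEND 31: p_4 = 31·623798 + 24925 = 19362663, q_4 = 31·25953 + 1037 = 805580 → 19362663/805580
APPEND 33: p_5 = 33·19362663 + 623798 = 639591677, q_5 = 33·805580 + 25953 = 26610093 → 639591677/26610093
APPEND 5: p_6 = 5·639591677 + 19362663 = 3217321048, q_6 = 5·26610093 + 805580 = 133856045 → 3217321048/133856045
APPEND 12: p_7 = 12·3217321048 + 639591677 = 39247444253, q_7 = 12·133856045 + 26610093 = 1632882633 → 39247444253/1632882633
APPEND 27: p_8 = 27·39247444253 + 3217321048 = 1062898315879, q_8 = 27·1632882633 + 133856045 = 44221687136 → 1062898315879/44221687136
APPEND 24: p_9 = 24·1062898315879 + 39247444253 = 25548807025349, q_9 = 24·44221687136 + 1632882633 = 1062953373897 → 25548807025349/1062953373897
APPEND 43: p_10 = 43·25548807025349 + 1062898315879 = 1099661600405886, q_10 = 43·1062953373897 + 44221687136 = 45751216764707 → 1099661600405886/45751216764707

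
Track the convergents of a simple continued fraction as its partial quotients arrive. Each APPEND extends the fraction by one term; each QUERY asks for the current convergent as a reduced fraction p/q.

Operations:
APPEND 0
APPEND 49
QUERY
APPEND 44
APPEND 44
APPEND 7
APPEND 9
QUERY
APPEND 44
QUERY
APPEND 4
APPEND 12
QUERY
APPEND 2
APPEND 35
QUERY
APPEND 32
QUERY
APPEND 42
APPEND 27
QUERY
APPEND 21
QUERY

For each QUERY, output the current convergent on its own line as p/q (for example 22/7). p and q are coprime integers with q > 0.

1/49
124364/6096661
5485619/268919940
270287699/13250236992
19962766029/978629001167
639371155166/31343710287749
726225255796193/35601534159626624
15277603923003054/748949631813245729

APPEND 0: p_0 = 0·1 + 0 = 0, q_0 = 0·0 + 1 = 1 → 0/1
APPEND 49: p_1 = 49·0 + 1 = 1, q_1 = 49·1 + 0 = 49 → 1/49
APPEND 44: p_2 = 44·1 + 0 = 44, q_2 = 44·49 + 1 = 2157 → 44/2157
APPEND 44: p_3 = 44·44 + 1 = 1937, q_3 = 44·2157 + 49 = 94957 → 1937/94957
APPEND 7: p_4 = 7·1937 + 44 = 13603, q_4 = 7·94957 + 2157 = 666856 → 13603/666856
APPEND 9: p_5 = 9·13603 + 1937 = 124364, q_5 = 9·666856 + 94957 = 6096661 → 124364/6096661
APPEND 44: p_6 = 44·124364 + 13603 = 5485619, q_6 = 44·6096661 + 666856 = 268919940 → 5485619/268919940
APPEND 4: p_7 = 4·5485619 + 124364 = 22066840, q_7 = 4·268919940 + 6096661 = 1081776421 → 22066840/1081776421
APPEND 12: p_8 = 12·22066840 + 5485619 = 270287699, q_8 = 12·1081776421 + 268919940 = 13250236992 → 270287699/13250236992
APPEND 2: p_9 = 2·270287699 + 22066840 = 562642238, q_9 = 2·13250236992 + 1081776421 = 27582250405 → 562642238/27582250405
APPEND 35: p_10 = 35·562642238 + 270287699 = 19962766029, q_10 = 35·27582250405 + 13250236992 = 978629001167 → 19962766029/978629001167
APPEND 32: p_11 = 32·19962766029 + 562642238 = 639371155166, q_11 = 32·978629001167 + 27582250405 = 31343710287749 → 639371155166/31343710287749
APPEND 42: p_12 = 42·639371155166 + 19962766029 = 26873551283001, q_12 = 42·31343710287749 + 978629001167 = 1317414461086625 → 26873551283001/1317414461086625
APPEND 27: p_13 = 27·26873551283001 + 639371155166 = 726225255796193, q_13 = 27·1317414461086625 + 31343710287749 = 35601534159626624 → 726225255796193/35601534159626624
APPEND 21: p_14 = 21·726225255796193 + 26873551283001 = 15277603923003054, q_14 = 21·35601534159626624 + 1317414461086625 = 748949631813245729 → 15277603923003054/748949631813245729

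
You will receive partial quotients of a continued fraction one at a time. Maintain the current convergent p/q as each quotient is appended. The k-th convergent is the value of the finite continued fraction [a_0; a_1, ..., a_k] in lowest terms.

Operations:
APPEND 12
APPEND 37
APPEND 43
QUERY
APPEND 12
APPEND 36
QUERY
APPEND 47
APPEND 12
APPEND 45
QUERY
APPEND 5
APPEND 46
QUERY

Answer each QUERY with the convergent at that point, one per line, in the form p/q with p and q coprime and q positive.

19147/1592
8306671/690668
211712066781/17603050577
49121504881069/4084265710439

APPEND 12: p_0 = 12·1 + 0 = 12, q_0 = 12·0 + 1 = 1 → 12/1
APPEND 37: p_1 = 37·12 + 1 = 445, q_1 = 37·1 + 0 = 37 → 445/37
APPEND 43: p_2 = 43·445 + 12 = 19147, q_2 = 43·37 + 1 = 1592 → 19147/1592
APPEND 12: p_3 = 12·19147 + 445 = 230209, q_3 = 12·1592 + 37 = 19141 → 230209/19141
APPEND 36: p_4 = 36·230209 + 19147 = 8306671, q_4 = 36·19141 + 1592 = 690668 → 8306671/690668
APPEND 47: p_5 = 47·8306671 + 230209 = 390643746, q_5 = 47·690668 + 19141 = 32480537 → 390643746/32480537
APPEND 12: p_6 = 12·390643746 + 8306671 = 4696031623, q_6 = 12·32480537 + 690668 = 390457112 → 4696031623/390457112
APPEND 45: p_7 = 45·4696031623 + 390643746 = 211712066781, q_7 = 45·390457112 + 32480537 = 17603050577 → 211712066781/17603050577
APPEND 5: p_8 = 5·211712066781 + 4696031623 = 1063256365528, q_8 = 5·17603050577 + 390457112 = 88405709997 → 1063256365528/88405709997
APPEND 46: p_9 = 46·1063256365528 + 211712066781 = 49121504881069, q_9 = 46·88405709997 + 17603050577 = 4084265710439 → 49121504881069/4084265710439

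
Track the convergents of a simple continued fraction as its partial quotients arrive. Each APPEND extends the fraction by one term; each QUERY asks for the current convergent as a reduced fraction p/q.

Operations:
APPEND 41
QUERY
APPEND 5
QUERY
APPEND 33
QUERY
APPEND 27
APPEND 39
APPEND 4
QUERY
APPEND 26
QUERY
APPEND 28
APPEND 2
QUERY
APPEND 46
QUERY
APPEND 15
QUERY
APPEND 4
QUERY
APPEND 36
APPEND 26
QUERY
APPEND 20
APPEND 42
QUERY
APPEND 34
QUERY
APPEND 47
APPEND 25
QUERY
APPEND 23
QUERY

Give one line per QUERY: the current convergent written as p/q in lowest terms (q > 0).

41/1
206/5
6839/166
29050219/705123
762522034/18508357
43521856376/1056386595
2023385060467/49112722489
30394297763381/737747223930
123600576113991/3000101618209
116603991560657473/2830276644084013
98252117534103351187/2384829796704792001
3342908556005764956875/81140927362250087748
3933716764801132173064675/95481351322923722991673
90632700544675845036811837/2199887088843068087724636

APPEND 41: p_0 = 41·1 + 0 = 41, q_0 = 41·0 + 1 = 1 → 41/1
APPEND 5: p_1 = 5·41 + 1 = 206, q_1 = 5·1 + 0 = 5 → 206/5
APPEND 33: p_2 = 33·206 + 41 = 6839, q_2 = 33·5 + 1 = 166 → 6839/166
APPEND 27: p_3 = 27·6839 + 206 = 184859, q_3 = 27·166 + 5 = 4487 → 184859/4487
APPEND 39: p_4 = 39·184859 + 6839 = 7216340, q_4 = 39·4487 + 166 = 175159 → 7216340/175159
APPEND 4: p_5 = 4·7216340 + 184859 = 29050219, q_5 = 4·175159 + 4487 = 705123 → 29050219/705123
APPEND 26: p_6 = 26·29050219 + 7216340 = 762522034, q_6 = 26·705123 + 175159 = 18508357 → 762522034/18508357
APPEND 28: p_7 = 28·762522034 + 29050219 = 21379667171, q_7 = 28·18508357 + 705123 = 518939119 → 21379667171/518939119
APPEND 2: p_8 = 2·21379667171 + 762522034 = 43521856376, q_8 = 2·518939119 + 18508357 = 1056386595 → 43521856376/1056386595
APPEND 46: p_9 = 46·43521856376 + 21379667171 = 2023385060467, q_9 = 46·1056386595 + 518939119 = 49112722489 → 2023385060467/49112722489
APPEND 15: p_10 = 15·2023385060467 + 43521856376 = 30394297763381, q_10 = 15·49112722489 + 1056386595 = 737747223930 → 30394297763381/737747223930
APPEND 4: p_11 = 4·30394297763381 + 2023385060467 = 123600576113991, q_11 = 4·737747223930 + 49112722489 = 3000101618209 → 123600576113991/3000101618209
APPEND 36: p_12 = 36·123600576113991 + 30394297763381 = 4480015037867057, q_12 = 36·3000101618209 + 737747223930 = 108741405479454 → 4480015037867057/108741405479454
APPEND 26: p_13 = 26·4480015037867057 + 123600576113991 = 116603991560657473, q_13 = 26·108741405479454 + 3000101618209 = 2830276644084013 → 116603991560657473/2830276644084013
APPEND 20: p_14 = 20·116603991560657473 + 4480015037867057 = 2336559846251016517, q_14 = 20·2830276644084013 + 108741405479454 = 56714274287159714 → 2336559846251016517/56714274287159714
APPEND 42: p_15 = 42·2336559846251016517 + 116603991560657473 = 98252117534103351187, q_15 = 42·56714274287159714 + 2830276644084013 = 2384829796704792001 → 98252117534103351187/2384829796704792001
APPEND 34: p_16 = 34·98252117534103351187 + 2336559846251016517 = 3342908556005764956875, q_16 = 34·2384829796704792001 + 56714274287159714 = 81140927362250087748 → 3342908556005764956875/81140927362250087748
APPEND 47: p_17 = 47·3342908556005764956875 + 98252117534103351187 = 157214954249805056324312, q_17 = 47·81140927362250087748 + 2384829796704792001 = 3816008415822458916157 → 157214954249805056324312/3816008415822458916157
APPEND 25: p_18 = 25·157214954249805056324312 + 3342908556005764956875 = 3933716764801132173064675, q_18 = 25·3816008415822458916157 + 81140927362250087748 = 95481351322923722991673 → 3933716764801132173064675/95481351322923722991673
APPEND 23: p_19 = 23·3933716764801132173064675 + 157214954249805056324312 = 90632700544675845036811837, q_19 = 23·95481351322923722991673 + 3816008415822458916157 = 2199887088843068087724636 → 90632700544675845036811837/2199887088843068087724636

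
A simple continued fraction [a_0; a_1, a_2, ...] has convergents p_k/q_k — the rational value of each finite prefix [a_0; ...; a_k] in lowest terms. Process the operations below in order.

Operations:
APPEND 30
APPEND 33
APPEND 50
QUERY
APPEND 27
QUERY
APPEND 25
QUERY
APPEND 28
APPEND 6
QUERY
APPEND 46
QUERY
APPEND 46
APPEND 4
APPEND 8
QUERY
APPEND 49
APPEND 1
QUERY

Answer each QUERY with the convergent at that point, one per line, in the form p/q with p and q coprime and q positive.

49580/1651
1339651/44610
33540855/1116901
5676442401/189023929
262056834037/8726418572
400086051339695/13322752530529
20052805787051199/667752770057986

APPEND 30: p_0 = 30·1 + 0 = 30, q_0 = 30·0 + 1 = 1 → 30/1
APPEND 33: p_1 = 33·30 + 1 = 991, q_1 = 33·1 + 0 = 33 → 991/33
APPEND 50: p_2 = 50·991 + 30 = 49580, q_2 = 50·33 + 1 = 1651 → 49580/1651
APPEND 27: p_3 = 27·49580 + 991 = 1339651, q_3 = 27·1651 + 33 = 44610 → 1339651/44610
APPEND 25: p_4 = 25·1339651 + 49580 = 33540855, q_4 = 25·44610 + 1651 = 1116901 → 33540855/1116901
APPEND 28: p_5 = 28·33540855 + 1339651 = 940483591, q_5 = 28·1116901 + 44610 = 31317838 → 940483591/31317838
APPEND 6: p_6 = 6·940483591 + 33540855 = 5676442401, q_6 = 6·31317838 + 1116901 = 189023929 → 5676442401/189023929
APPEND 46: p_7 = 46·5676442401 + 940483591 = 262056834037, q_7 = 46·189023929 + 31317838 = 8726418572 → 262056834037/8726418572
APPEND 46: p_8 = 46·262056834037 + 5676442401 = 12060290808103, q_8 = 46·8726418572 + 189023929 = 401604278241 → 12060290808103/401604278241
APPEND 4: p_9 = 4·12060290808103 + 262056834037 = 48503220066449, q_9 = 4·401604278241 + 8726418572 = 1615143531536 → 48503220066449/1615143531536
APPEND 8: p_10 = 8·48503220066449 + 12060290808103 = 400086051339695, q_10 = 8·1615143531536 + 401604278241 = 13322752530529 → 400086051339695/13322752530529
APPEND 49: p_11 = 49·400086051339695 + 48503220066449 = 19652719735711504, q_11 = 49·13322752530529 + 1615143531536 = 654430017527457 → 19652719735711504/654430017527457
APPEND 1: p_12 = 1·19652719735711504 + 400086051339695 = 20052805787051199, q_12 = 1·654430017527457 + 13322752530529 = 667752770057986 → 20052805787051199/667752770057986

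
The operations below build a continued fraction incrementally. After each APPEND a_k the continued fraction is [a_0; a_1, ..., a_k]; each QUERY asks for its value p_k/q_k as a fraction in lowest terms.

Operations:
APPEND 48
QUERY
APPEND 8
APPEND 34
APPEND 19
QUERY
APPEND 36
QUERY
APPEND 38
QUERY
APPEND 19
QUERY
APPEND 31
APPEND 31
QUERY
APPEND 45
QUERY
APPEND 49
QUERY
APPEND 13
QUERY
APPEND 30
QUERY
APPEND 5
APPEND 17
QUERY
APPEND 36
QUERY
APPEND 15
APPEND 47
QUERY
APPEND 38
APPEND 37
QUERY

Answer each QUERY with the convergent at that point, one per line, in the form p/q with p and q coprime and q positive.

APPEND 48: p_0 = 48·1 + 0 = 48, q_0 = 48·0 + 1 = 1 → 48/1
APPEND 8: p_1 = 8·48 + 1 = 385, q_1 = 8·1 + 0 = 8 → 385/8
APPEND 34: p_2 = 34·385 + 48 = 13138, q_2 = 34·8 + 1 = 273 → 13138/273
APPEND 19: p_3 = 19·13138 + 385 = 250007, q_3 = 19·273 + 8 = 5195 → 250007/5195
APPEND 36: p_4 = 36·250007 + 13138 = 9013390, q_4 = 36·5195 + 273 = 187293 → 9013390/187293
APPEND 38: p_5 = 38·9013390 + 250007 = 342758827, q_5 = 38·187293 + 5195 = 7122329 → 342758827/7122329
APPEND 19: p_6 = 19·342758827 + 9013390 = 6521431103, q_6 = 19·7122329 + 187293 = 135511544 → 6521431103/135511544
APPEND 31: p_7 = 31·6521431103 + 342758827 = 202507123020, q_7 = 31·135511544 + 7122329 = 4207980193 → 202507123020/4207980193
APPEND 31: p_8 = 31·202507123020 + 6521431103 = 6284242244723, q_8 = 31·4207980193 + 135511544 = 130582897527 → 6284242244723/130582897527
APPEND 45: p_9 = 45·6284242244723 + 202507123020 = 282993408135555, q_9 = 45·130582897527 + 4207980193 = 5880438368908 → 282993408135555/5880438368908
APPEND 49: p_10 = 49·282993408135555 + 6284242244723 = 13872961240886918, q_10 = 49·5880438368908 + 130582897527 = 288272062974019 → 13872961240886918/288272062974019
APPEND 13: p_11 = 13·13872961240886918 + 282993408135555 = 180631489539665489, q_11 = 13·288272062974019 + 5880438368908 = 3753417257031155 → 180631489539665489/3753417257031155
APPEND 30: p_12 = 30·180631489539665489 + 13872961240886918 = 5432817647430851588, q_12 = 30·3753417257031155 + 288272062974019 = 112890789773908669 → 5432817647430851588/112890789773908669
APPEND 5: p_13 = 5·5432817647430851588 + 180631489539665489 = 27344719726693923429, q_13 = 5·112890789773908669 + 3753417257031155 = 568207366126574500 → 27344719726693923429/568207366126574500
APPEND 17: p_14 = 17·27344719726693923429 + 5432817647430851588 = 470293053001227549881, q_14 = 17·568207366126574500 + 112890789773908669 = 9772416013925675169 → 470293053001227549881/9772416013925675169
APPEND 36: p_15 = 36·470293053001227549881 + 27344719726693923429 = 16957894627770885719145, q_15 = 36·9772416013925675169 + 568207366126574500 = 352375183867450880584 → 16957894627770885719145/352375183867450880584
APPEND 15: p_16 = 15·16957894627770885719145 + 470293053001227549881 = 254838712469564513337056, q_16 = 15·352375183867450880584 + 9772416013925675169 = 5295400174025688883929 → 254838712469564513337056/5295400174025688883929
APPEND 47: p_17 = 47·254838712469564513337056 + 16957894627770885719145 = 11994377380697303012560777, q_17 = 47·5295400174025688883929 + 352375183867450880584 = 249236183363074828425247 → 11994377380697303012560777/249236183363074828425247
APPEND 38: p_18 = 38·11994377380697303012560777 + 254838712469564513337056 = 456041179178967078990646582, q_18 = 38·249236183363074828425247 + 5295400174025688883929 = 9476270367970869169043315 → 456041179178967078990646582/9476270367970869169043315
APPEND 37: p_19 = 37·456041179178967078990646582 + 11994377380697303012560777 = 16885518007002479225666484311, q_19 = 37·9476270367970869169043315 + 249236183363074828425247 = 350871239798285234083027902 → 16885518007002479225666484311/350871239798285234083027902

48/1
250007/5195
9013390/187293
342758827/7122329
6521431103/135511544
6284242244723/130582897527
282993408135555/5880438368908
13872961240886918/288272062974019
180631489539665489/3753417257031155
5432817647430851588/112890789773908669
470293053001227549881/9772416013925675169
16957894627770885719145/352375183867450880584
11994377380697303012560777/249236183363074828425247
16885518007002479225666484311/350871239798285234083027902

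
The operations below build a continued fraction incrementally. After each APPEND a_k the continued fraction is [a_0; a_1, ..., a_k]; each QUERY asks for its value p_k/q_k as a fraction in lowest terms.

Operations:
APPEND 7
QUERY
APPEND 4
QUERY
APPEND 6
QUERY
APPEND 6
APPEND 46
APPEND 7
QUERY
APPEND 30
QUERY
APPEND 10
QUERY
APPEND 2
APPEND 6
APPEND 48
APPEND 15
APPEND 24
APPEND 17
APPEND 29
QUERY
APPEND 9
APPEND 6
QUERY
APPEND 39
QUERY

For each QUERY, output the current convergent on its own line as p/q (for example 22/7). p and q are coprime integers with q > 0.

7/1
29/4
181/25
361412/49917
10893831/1504619
109299722/15096107
12812151356221959/1769570903151262
707313761613558105/97691778464823256
27700986971304988786/3825966394721718983

APPEND 7: p_0 = 7·1 + 0 = 7, q_0 = 7·0 + 1 = 1 → 7/1
APPEND 4: p_1 = 4·7 + 1 = 29, q_1 = 4·1 + 0 = 4 → 29/4
APPEND 6: p_2 = 6·29 + 7 = 181, q_2 = 6·4 + 1 = 25 → 181/25
APPEND 6: p_3 = 6·181 + 29 = 1115, q_3 = 6·25 + 4 = 154 → 1115/154
APPEND 46: p_4 = 46·1115 + 181 = 51471, q_4 = 46·154 + 25 = 7109 → 51471/7109
APPEND 7: p_5 = 7·51471 + 1115 = 361412, q_5 = 7·7109 + 154 = 49917 → 361412/49917
APPEND 30: p_6 = 30·361412 + 51471 = 10893831, q_6 = 30·49917 + 7109 = 1504619 → 10893831/1504619
APPEND 10: p_7 = 10·10893831 + 361412 = 109299722, q_7 = 10·1504619 + 49917 = 15096107 → 109299722/15096107
APPEND 2: p_8 = 2·109299722 + 10893831 = 229493275, q_8 = 2·15096107 + 1504619 = 31696833 → 229493275/31696833
APPEND 6: p_9 = 6·229493275 + 109299722 = 1486259372, q_9 = 6·31696833 + 15096107 = 205277105 → 1486259372/205277105
APPEND 48: p_10 = 48·1486259372 + 229493275 = 71569943131, q_10 = 48·205277105 + 31696833 = 9884997873 → 71569943131/9884997873
APPEND 15: p_11 = 15·71569943131 + 1486259372 = 1075035406337, q_11 = 15·9884997873 + 205277105 = 148480245200 → 1075035406337/148480245200
APPEND 24: p_12 = 24·1075035406337 + 71569943131 = 25872419695219, q_12 = 24·148480245200 + 9884997873 = 3573410882673 → 25872419695219/3573410882673
APPEND 17: p_13 = 17·25872419695219 + 1075035406337 = 440906170225060, q_13 = 17·3573410882673 + 148480245200 = 60896465250641 → 440906170225060/60896465250641
APPEND 29: p_14 = 29·440906170225060 + 25872419695219 = 12812151356221959, q_14 = 29·60896465250641 + 3573410882673 = 1769570903151262 → 12812151356221959/1769570903151262
APPEND 9: p_15 = 9·12812151356221959 + 440906170225060 = 115750268376222691, q_15 = 9·1769570903151262 + 60896465250641 = 15987034593611999 → 115750268376222691/15987034593611999
APPEND 6: p_16 = 6·115750268376222691 + 12812151356221959 = 707313761613558105, q_16 = 6·15987034593611999 + 1769570903151262 = 97691778464823256 → 707313761613558105/97691778464823256
APPEND 39: p_17 = 39·707313761613558105 + 115750268376222691 = 27700986971304988786, q_17 = 39·97691778464823256 + 15987034593611999 = 3825966394721718983 → 27700986971304988786/3825966394721718983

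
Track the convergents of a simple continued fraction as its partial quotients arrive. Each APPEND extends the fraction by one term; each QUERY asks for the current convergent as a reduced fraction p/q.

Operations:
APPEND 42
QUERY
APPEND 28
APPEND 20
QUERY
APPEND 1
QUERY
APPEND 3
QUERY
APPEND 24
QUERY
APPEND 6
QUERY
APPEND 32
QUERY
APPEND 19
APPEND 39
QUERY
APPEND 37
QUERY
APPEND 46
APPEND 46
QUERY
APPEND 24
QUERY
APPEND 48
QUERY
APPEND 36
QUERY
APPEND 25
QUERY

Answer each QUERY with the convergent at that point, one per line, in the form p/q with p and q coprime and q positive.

APPEND 42: p_0 = 42·1 + 0 = 42, q_0 = 42·0 + 1 = 1 → 42/1
APPEND 28: p_1 = 28·42 + 1 = 1177, q_1 = 28·1 + 0 = 28 → 1177/28
APPEND 20: p_2 = 20·1177 + 42 = 23582, q_2 = 20·28 + 1 = 561 → 23582/561
APPEND 1: p_3 = 1·23582 + 1177 = 24759, q_3 = 1·561 + 28 = 589 → 24759/589
APPEND 3: p_4 = 3·24759 + 23582 = 97859, q_4 = 3·589 + 561 = 2328 → 97859/2328
APPEND 24: p_5 = 24·97859 + 24759 = 2373375, q_5 = 24·2328 + 589 = 56461 → 2373375/56461
APPEND 6: p_6 = 6·2373375 + 97859 = 14338109, q_6 = 6·56461 + 2328 = 341094 → 14338109/341094
APPEND 32: p_7 = 32·14338109 + 2373375 = 461192863, q_7 = 32·341094 + 56461 = 10971469 → 461192863/10971469
APPEND 19: p_8 = 19·461192863 + 14338109 = 8777002506, q_8 = 19·10971469 + 341094 = 208799005 → 8777002506/208799005
APPEND 39: p_9 = 39·8777002506 + 461192863 = 342764290597, q_9 = 39·208799005 + 10971469 = 8154132664 → 342764290597/8154132664
APPEND 37: p_10 = 37·342764290597 + 8777002506 = 12691055754595, q_10 = 37·8154132664 + 208799005 = 301911707573 → 12691055754595/301911707573
APPEND 46: p_11 = 46·12691055754595 + 342764290597 = 584131329001967, q_11 = 46·301911707573 + 8154132664 = 13896092681022 → 584131329001967/13896092681022
APPEND 46: p_12 = 46·584131329001967 + 12691055754595 = 26882732189845077, q_12 = 46·13896092681022 + 301911707573 = 639522175034585 → 26882732189845077/639522175034585
APPEND 24: p_13 = 24·26882732189845077 + 584131329001967 = 645769703885283815, q_13 = 24·639522175034585 + 13896092681022 = 15362428293511062 → 645769703885283815/15362428293511062
APPEND 48: p_14 = 48·645769703885283815 + 26882732189845077 = 31023828518683468197, q_14 = 48·15362428293511062 + 639522175034585 = 738036080263565561 → 31023828518683468197/738036080263565561
APPEND 36: p_15 = 36·31023828518683468197 + 645769703885283815 = 1117503596376490138907, q_15 = 36·738036080263565561 + 15362428293511062 = 26584661317781871258 → 1117503596376490138907/26584661317781871258
APPEND 25: p_16 = 25·1117503596376490138907 + 31023828518683468197 = 27968613737930936940872, q_16 = 25·26584661317781871258 + 738036080263565561 = 665354569024810347011 → 27968613737930936940872/665354569024810347011

42/1
23582/561
24759/589
97859/2328
2373375/56461
14338109/341094
461192863/10971469
342764290597/8154132664
12691055754595/301911707573
26882732189845077/639522175034585
645769703885283815/15362428293511062
31023828518683468197/738036080263565561
1117503596376490138907/26584661317781871258
27968613737930936940872/665354569024810347011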